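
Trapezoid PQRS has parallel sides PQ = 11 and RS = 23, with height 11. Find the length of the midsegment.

The midsegment (median) of a trapezoid connects the midpoints of the non-parallel sides.
Its length is the average of the two bases: (11 + 23) / 2 = 17.

17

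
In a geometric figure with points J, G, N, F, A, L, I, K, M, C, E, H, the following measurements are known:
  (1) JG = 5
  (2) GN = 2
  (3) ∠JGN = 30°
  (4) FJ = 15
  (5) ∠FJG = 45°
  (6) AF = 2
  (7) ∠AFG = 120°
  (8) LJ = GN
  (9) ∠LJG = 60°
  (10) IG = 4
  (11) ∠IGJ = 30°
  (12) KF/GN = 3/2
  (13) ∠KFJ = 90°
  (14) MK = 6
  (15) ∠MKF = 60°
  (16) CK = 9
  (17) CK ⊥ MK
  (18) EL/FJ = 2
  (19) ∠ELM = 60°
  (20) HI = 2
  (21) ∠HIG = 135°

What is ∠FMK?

From the given relations: KF = 3/2·GN = 3/2·2 = 3.
Step 1: By the law of cosines on triangle MKF: MF² = 6² + 3² − 2·6·3·cos(60°) = 27, so MF = 3·√3.
Step 2: By the inverse law of cosines on triangle FMK: cos(∠FMK) = ((3·√3)² + 6² − 3²) / (2·3·√3·6) = 54/62.35 = 0.866, so ∠FMK = 30°.

Therefore, the measure of angle ∠FMK = 30°.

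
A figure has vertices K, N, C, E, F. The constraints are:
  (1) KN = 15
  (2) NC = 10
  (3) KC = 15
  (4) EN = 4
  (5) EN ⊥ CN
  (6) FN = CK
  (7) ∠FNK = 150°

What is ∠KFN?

From the given relations: FN = CK = 15.
Step 1: By the law of cosines on triangle FNK: FK² = 15² + 15² − 2·15·15·cos(150°) = 839.71, so FK ≈ 28.98.
Step 2: By the inverse law of cosines on triangle KFN: cos(∠KFN) = (28.98² + 15² − 15²) / (2·28.98·15) = 839.71/869.33 = 0.9659, so ∠KFN = 15°.

Therefore, the measure of angle ∠KFN = 15°.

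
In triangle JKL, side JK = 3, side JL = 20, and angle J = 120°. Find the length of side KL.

By the law of cosines: KL^2 = JK^2 + JL^2 - 2*JK*JL*cos(J)
KL^2 = 3^2 + 20^2 - 2*3*20*cos(120°)
KL^2 = 9 + 400 - 120*(-1/2)
KL^2 = 469
KL = sqrt(469)

sqrt(469)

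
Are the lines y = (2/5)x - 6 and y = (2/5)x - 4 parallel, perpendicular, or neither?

Slope of line 1: m1 = 2/5
Slope of line 2: m2 = 2/5
Two lines are parallel if and only if they have equal slopes (or both are vertical).
Here m1 = m2 = 2/5, confirming the lines are parallel.

Parallel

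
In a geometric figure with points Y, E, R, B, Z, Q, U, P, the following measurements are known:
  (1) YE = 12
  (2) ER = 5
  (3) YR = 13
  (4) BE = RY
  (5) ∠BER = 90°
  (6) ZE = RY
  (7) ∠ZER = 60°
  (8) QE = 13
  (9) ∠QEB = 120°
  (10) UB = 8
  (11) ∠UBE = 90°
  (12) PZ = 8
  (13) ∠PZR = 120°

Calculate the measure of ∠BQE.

From the given relations: BE = RY = 13.
Step 1: By the law of cosines on triangle QEB: QB² = 13² + 13² − 2·13·13·cos(120°) = 507, so QB = 13·√3.
Step 2: By the inverse law of cosines on triangle BQE: cos(∠BQE) = ((13·√3)² + 13² − 13²) / (2·13·√3·13) = 507/585.43 = 0.866, so ∠BQE = 30°.

Therefore, the measure of angle ∠BQE = 30°.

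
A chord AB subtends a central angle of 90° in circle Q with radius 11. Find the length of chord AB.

Drop a perpendicular from the center to the chord, bisecting both the chord and the central angle.
Each half-chord = r sin(θ/2) = 11 sin(45°).
The full chord = 2 × 11 × sin(45°) = 11*sqrt(2).

11*sqrt(2)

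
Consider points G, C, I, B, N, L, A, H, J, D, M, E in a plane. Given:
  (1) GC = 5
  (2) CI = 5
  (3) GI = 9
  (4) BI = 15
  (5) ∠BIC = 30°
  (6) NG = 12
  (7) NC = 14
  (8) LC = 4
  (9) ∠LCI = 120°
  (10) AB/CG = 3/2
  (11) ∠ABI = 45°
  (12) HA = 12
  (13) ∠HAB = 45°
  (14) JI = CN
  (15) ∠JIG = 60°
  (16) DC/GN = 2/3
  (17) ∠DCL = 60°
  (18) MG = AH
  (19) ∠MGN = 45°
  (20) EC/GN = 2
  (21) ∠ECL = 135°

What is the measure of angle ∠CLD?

From the given relations: DC = 2/3·GN = 2/3·12 = 8.
Step 1: By the law of cosines on triangle LCD: LD² = 4² + 8² − 2·4·8·cos(60°) = 48, so LD = 4·√3.
Step 2: By the inverse law of cosines on triangle CLD: cos(∠CLD) = (4² + (4·√3)² − 8²) / (2·4·4·√3) = 0/55.43 = 0, so ∠CLD = 90°.

Therefore, the measure of angle ∠CLD = 90°.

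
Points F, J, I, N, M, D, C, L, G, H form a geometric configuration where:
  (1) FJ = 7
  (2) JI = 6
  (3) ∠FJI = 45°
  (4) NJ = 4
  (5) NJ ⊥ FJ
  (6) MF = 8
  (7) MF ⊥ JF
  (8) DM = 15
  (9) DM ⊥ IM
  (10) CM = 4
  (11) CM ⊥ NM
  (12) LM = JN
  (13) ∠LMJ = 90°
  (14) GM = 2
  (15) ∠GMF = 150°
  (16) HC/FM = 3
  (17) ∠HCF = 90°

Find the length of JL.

From the given relations: LM = JN = 4.
Step 1: By the law of cosines on triangle JFM: JM² = 7² + 8² − 2·7·8·cos(90°) = 113, so JM = √113.
Step 2: By the law of cosines on triangle JML: JL² = √113² + 4² − 2·√113·4·cos(90°) = 129, so JL = √129.

Therefore, the length of JL = √129.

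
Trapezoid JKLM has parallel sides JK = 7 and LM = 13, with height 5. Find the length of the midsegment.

The midsegment of a trapezoid = (base1 + base2) / 2
midsegment = (7 + 13) / 2
midsegment = 20 / 2
midsegment = 10

10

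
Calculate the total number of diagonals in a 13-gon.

The number of diagonals in an n-gon is n(n - 3)/2.
For n = 13: 13(13 - 3)/2 = 13 × 10 / 2 = 65.

65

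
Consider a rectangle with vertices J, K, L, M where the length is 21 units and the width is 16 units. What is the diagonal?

d = sqrt(21^2 + 16^2) = sqrt(697)

sqrt(697)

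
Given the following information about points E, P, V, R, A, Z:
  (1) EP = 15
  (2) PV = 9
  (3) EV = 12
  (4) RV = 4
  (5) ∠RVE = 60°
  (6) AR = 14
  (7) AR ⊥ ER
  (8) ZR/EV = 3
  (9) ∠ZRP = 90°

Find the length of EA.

Step 1: By the law of cosines on triangle EVR: ER² = 12² + 4² − 2·12·4·cos(60°) = 112, so ER = 4·√7.
Step 2: By the law of cosines on triangle ERA: EA² = (4·√7)² + 14² − 2·4·√7·14·cos(90°) = 308, so EA = 2·√77.

Therefore, the length of EA = 2·√77.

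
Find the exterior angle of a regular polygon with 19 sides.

Each exterior angle of a regular n-gon is 360 / n.
For n = 19: 360 / 19 = 360/19 degrees.

360/19 degrees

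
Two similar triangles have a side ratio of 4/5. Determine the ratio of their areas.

Area scales with the square of linear dimensions. If every length is multiplied by 4/5, then the area is multiplied by (4/5)^2 = 16/25.
The area ratio is 16:25.

16:25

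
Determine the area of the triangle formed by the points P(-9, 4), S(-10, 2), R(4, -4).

The Shoelace formula computes the area from vertex coordinates by summing cross products.
For vertices (-9,4), (-10,2), (4,-4):
Signed sum = -9*2 - -10*4 + -10*-4 - 4*2 + 4*4 - -9*-4
= 22 + 32 + -20 = 34
Area = (1/2)|34| = 17.

17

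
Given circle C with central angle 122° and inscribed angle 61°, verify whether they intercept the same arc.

By the inscribed angle theorem, if both angles subtend the same arc, the inscribed angle must be half the central angle.
Half of 122° = 61°, which equals the given inscribed angle of 61°.
Therefore, yes, they correspond to the same arc.

Yes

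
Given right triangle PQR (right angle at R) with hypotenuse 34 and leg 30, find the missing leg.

By the Pythagorean theorem: QR^2 = PQ^2 - PR^2
QR^2 = 34^2 - 30^2 = 1156 - 900 = 256
QR = sqrt(256) = 16

16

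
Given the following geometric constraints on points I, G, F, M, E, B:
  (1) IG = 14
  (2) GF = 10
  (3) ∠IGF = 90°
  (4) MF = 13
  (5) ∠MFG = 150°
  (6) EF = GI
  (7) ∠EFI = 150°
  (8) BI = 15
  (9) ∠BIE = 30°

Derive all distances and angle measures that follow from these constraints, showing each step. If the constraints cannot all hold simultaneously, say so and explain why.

The constraints are consistent.

From the given relations:
  EF = GI = 14

Step 1: From IG = 14, GF = 10, and ∠IGF = 90°, by the law of cosines:
  IF² = IG² + GF² - 2·IG·GF·cos(90°) = 196 + 100 - 0 = 296
  IF = 2·√74

Step 2: From GF = 10, FM = 13, and ∠GFM = 150°, by the law of cosines:
  GM² = GF² + FM² - 2·GF·FM·cos(150°) = 100 + 169 + 225.2 = 494.2
  GM ≈ 22.23

Step 3: From IF = 2·√74, FE = 14, and ∠IFE = 150°, by the law of cosines:
  IE² = IF² + FE² - 2·IF·FE·cos(150°) = 296 + 196 + 417.2 = 909.2
  IE ≈ 30.15

Step 4: From IF = 2·√74, IG = 14, FG = 10, by the inverse law of cosines:
  cos(∠FIG) = (IF² + IG² - FG²) / (2·IF·IG)
  ∠FIG = 35.54°

Step 5: From GF = 10, GM = 22.23, FM = 13, by the inverse law of cosines:
  cos(∠FGM) = (GF² + GM² - FM²) / (2·GF·GM)
  ∠FGM = 17°

Step 6: From FG = 10, FI = 2·√74, GI = 14, by the inverse law of cosines:
  cos(∠GFI) = (FG² + FI² - GI²) / (2·FG·FI)
  ∠GFI = 54.46°

Step 7: From MF = 13, MG = 22.23, FG = 10, by the inverse law of cosines:
  cos(∠FMG) = (MF² + MG² - FG²) / (2·MF·MG)
  ∠FMG = 13°

Step 8: From EI = 30.15, IB = 15, and ∠EIB = 30°, by the law of cosines:
  EB² = EI² + IB² - 2·EI·IB·cos(30°) = 909.2 + 225 - 783.4 = 350.8
  EB ≈ 18.73

Step 9: From IE = 30.15, IF = 2·√74, EF = 14, by the inverse law of cosines:
  cos(∠EIF) = (IE² + IF² - EF²) / (2·IE·IF)
  ∠EIF = 13.42°

Step 10: From EF = 14, EI = 30.15, FI = 2·√74, by the inverse law of cosines:
  cos(∠FEI) = (EF² + EI² - FI²) / (2·EF·EI)
  ∠FEI = 16.58°

Step 11: From EB = 18.73, EI = 30.15, BI = 15, by the inverse law of cosines:
  cos(∠BEI) = (EB² + EI² - BI²) / (2·EB·EI)
  ∠BEI = 23.61°

Step 12: From BE = 18.73, BI = 15, EI = 30.15, by the inverse law of cosines:
  cos(∠EBI) = (BE² + BI² - EI²) / (2·BE·BI)
  ∠EBI = 126.39°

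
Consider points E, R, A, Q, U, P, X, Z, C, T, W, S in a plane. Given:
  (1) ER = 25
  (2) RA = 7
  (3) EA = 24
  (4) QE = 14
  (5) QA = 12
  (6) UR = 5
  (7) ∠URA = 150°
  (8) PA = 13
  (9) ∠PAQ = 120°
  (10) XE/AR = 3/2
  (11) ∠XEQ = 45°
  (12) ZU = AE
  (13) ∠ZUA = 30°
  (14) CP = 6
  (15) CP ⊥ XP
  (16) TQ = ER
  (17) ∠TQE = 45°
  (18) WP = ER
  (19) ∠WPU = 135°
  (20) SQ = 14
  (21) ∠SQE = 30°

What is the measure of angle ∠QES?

Step 1: By the law of cosines on triangle EQS: ES² = 14² + 14² − 2·14·14·cos(30°) = 52.52, so ES ≈ 7.25.
Step 2: By the inverse law of cosines on triangle QES: cos(∠QES) = (14² + 7.25² − 14²) / (2·14·7.25) = 52.52/202.91 = 0.2588, so ∠QES = 75°.

Therefore, the measure of angle ∠QES = 75°.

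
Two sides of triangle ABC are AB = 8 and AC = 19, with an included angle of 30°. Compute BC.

By the law of cosines: BC^2 = AB^2 + AC^2 - 2*AB*AC*cos(A)
BC^2 = 8^2 + 19^2 - 2*8*19*cos(30°)
BC^2 = 64 + 361 - 304*(sqrt(3)/2)
BC^2 = 425 - 152*sqrt(3)
BC = sqrt(425 - 152*sqrt(3))

sqrt(425 - 152*sqrt(3))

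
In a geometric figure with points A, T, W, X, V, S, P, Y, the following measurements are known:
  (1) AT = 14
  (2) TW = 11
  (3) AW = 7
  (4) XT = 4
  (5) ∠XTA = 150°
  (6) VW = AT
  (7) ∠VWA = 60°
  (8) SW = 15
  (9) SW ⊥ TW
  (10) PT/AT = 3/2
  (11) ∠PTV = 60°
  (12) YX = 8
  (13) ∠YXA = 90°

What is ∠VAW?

From the given relations: VW = AT = 14.
Step 1: By the law of cosines on triangle AWV: AV² = 7² + 14² − 2·7·14·cos(60°) = 147, so AV = 7·√3.
Step 2: By the inverse law of cosines on triangle VAW: cos(∠VAW) = ((7·√3)² + 7² − 14²) / (2·7·√3·7) = 0/169.74 = 0, so ∠VAW = 90°.

Therefore, the measure of angle ∠VAW = 90°.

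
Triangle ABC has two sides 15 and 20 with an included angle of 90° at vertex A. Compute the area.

Area = (1/2)(15)(20) sin(90°) = (1/2)(15)(20)(1) = 150

150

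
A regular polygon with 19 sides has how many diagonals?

Each of the 19 vertices connects to 16 non-adjacent vertices via diagonals.
Total connections = 19 × 16 = 304, but each diagonal is counted twice.
Number of diagonals = 304 / 2 = 152.

152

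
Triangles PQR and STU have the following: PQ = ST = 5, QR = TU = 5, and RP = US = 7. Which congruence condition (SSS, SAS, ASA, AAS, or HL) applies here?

Consider the given information: PQ = ST = 5, QR = TU = 5, and RP = US = 7
This is not AAS or HL: AAS requires two angles and a non-included side. HL only applies to right triangles with matching hypotenuse and leg.
The correct criterion is SSS. All three pairs of corresponding sides are equal (Side-Side-Side).

SSS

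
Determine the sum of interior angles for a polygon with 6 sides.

The sum of interior angles of an n-sided polygon is (n - 2) * 180.
For n = 6: (6 - 2) * 180 = 4 * 180 = 720 degrees.

720 degrees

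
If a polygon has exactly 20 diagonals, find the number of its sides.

Using d = n(n - 3)/2, we solve 20 = n(n - 3)/2.
So n(n - 3) = 40.
Testing n = 8: 8 * 5 = 40 = 40. Correct.
The polygon has 8 sides.

8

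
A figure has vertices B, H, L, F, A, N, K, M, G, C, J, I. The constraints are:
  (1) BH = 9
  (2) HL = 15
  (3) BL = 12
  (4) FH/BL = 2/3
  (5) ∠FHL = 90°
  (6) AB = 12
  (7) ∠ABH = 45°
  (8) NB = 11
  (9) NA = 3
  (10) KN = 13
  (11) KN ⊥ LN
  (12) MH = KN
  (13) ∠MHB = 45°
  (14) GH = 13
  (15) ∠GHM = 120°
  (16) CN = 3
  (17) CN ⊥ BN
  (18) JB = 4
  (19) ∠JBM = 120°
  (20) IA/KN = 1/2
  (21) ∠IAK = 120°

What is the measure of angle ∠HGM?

From the given relations: MH = KN = 13.
Step 1: By the law of cosines on triangle GHM: GM² = 13² + 13² − 2·13·13·cos(120°) = 507, so GM = 13·√3.
Step 2: By the inverse law of cosines on triangle HGM: cos(∠HGM) = (13² + (13·√3)² − 13²) / (2·13·13·√3) = 507/585.43 = 0.866, so ∠HGM = 30°.

Therefore, the measure of angle ∠HGM = 30°.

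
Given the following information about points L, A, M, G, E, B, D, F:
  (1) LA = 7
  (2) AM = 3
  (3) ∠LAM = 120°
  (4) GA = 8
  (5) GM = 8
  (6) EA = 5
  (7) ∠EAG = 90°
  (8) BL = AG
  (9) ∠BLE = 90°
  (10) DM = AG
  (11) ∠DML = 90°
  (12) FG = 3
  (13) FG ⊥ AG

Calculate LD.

From the given relations: DM = AG = 8.
Step 1: By the law of cosines on triangle LAM: LM² = 7² + 3² − 2·7·3·cos(120°) = 79, so LM = √79.
Step 2: By the law of cosines on triangle LMD: LD² = √79² + 8² − 2·√79·8·cos(90°) = 143, so LD = √143.

Therefore, the length of LD = √143.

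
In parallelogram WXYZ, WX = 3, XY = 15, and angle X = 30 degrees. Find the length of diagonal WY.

Law of cosines: d^2 = 3^2 + 15^2 - 2(3)(15)cos(30°) = 234 - 45*sqrt(3), so d = 3*sqrt(26 - 5*sqrt(3)).

3*sqrt(26 - 5*sqrt(3))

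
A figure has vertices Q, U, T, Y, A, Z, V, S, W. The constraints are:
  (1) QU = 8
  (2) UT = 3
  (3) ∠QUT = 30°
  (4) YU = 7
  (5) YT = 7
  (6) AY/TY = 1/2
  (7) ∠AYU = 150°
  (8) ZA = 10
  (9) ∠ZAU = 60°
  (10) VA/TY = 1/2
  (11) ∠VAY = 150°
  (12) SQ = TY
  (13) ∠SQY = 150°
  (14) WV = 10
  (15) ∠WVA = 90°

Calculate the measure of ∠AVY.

From the given relations: VA = 1/2·TY = 1/2·7 ≈ 3.5; AY = 1/2·TY = 1/2·7 ≈ 3.5.
Step 1: By the law of cosines on triangle VAY: VY² = 3.5² + 3.5² − 2·3.5·3.5·cos(150°) = 45.72, so VY ≈ 6.76.
Step 2: By the inverse law of cosines on triangle AVY: cos(∠AVY) = (3.5² + 6.76² − 3.5²) / (2·3.5·6.76) = 45.72/47.33 = 0.9659, so ∠AVY = 15°.

Therefore, the measure of angle ∠AVY = 15°.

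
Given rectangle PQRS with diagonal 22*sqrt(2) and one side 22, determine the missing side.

Using the Pythagorean theorem: d^2 = a^2 + b^2
b^2 = d^2 - a^2
b^2 = 968 - 484
b^2 = 484
b = sqrt(484) = 22

22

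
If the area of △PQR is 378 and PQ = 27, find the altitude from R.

Area = (1/2) * base * height
height = 2 * Area / base
height = 2 * 378 / 27
height = 756 / 27
height = 28

28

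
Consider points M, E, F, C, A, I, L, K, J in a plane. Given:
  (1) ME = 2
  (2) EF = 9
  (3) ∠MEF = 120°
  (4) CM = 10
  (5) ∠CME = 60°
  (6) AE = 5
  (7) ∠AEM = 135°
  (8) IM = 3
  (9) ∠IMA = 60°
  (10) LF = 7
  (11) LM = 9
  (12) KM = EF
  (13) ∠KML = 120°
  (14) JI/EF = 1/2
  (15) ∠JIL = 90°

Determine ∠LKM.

From the given relations: KM = EF = 9.
Step 1: By the law of cosines on triangle KML: KL² = 9² + 9² − 2·9·9·cos(120°) = 243, so KL = 9·√3.
Step 2: By the inverse law of cosines on triangle LKM: cos(∠LKM) = ((9·√3)² + 9² − 9²) / (2·9·√3·9) = 243/280.59 = 0.866, so ∠LKM = 30°.

Therefore, the measure of angle ∠LKM = 30°.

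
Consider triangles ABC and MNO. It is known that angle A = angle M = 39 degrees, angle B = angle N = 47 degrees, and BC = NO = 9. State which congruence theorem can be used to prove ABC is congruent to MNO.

Consider the given information: angle A = angle M = 39 degrees, angle B = angle N = 47 degrees, and BC = NO = 9
This is not SAS or HL: SAS requires two sides and the included angle between them. HL only applies to right triangles with matching hypotenuse and leg.
The correct criterion is AAS. Two pairs of corresponding angles and a non-included side are equal (Angle-Angle-Side).

AAS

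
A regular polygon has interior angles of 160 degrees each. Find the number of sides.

Exterior angle = 180 - 160 = 20. n = 360 / 20 = 18.

18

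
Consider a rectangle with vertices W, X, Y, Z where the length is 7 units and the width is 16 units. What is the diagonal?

d = sqrt(7^2 + 16^2) = sqrt(305)

sqrt(305)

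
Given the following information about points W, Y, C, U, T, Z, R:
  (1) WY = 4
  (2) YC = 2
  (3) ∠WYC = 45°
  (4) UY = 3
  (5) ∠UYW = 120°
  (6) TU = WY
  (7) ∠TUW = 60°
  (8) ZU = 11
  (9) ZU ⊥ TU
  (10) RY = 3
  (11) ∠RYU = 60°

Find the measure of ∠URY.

Step 1: By the law of cosines on triangle RYU: RU² = 3² + 3² − 2·3·3·cos(60°) = 9, so RU = 3.
Step 2: By the inverse law of cosines on triangle URY: cos(∠URY) = (3² + 3² − 3²) / (2·3·3) = 9/18 = 0.5, so ∠URY = 60°.

Therefore, the measure of angle ∠URY = 60°.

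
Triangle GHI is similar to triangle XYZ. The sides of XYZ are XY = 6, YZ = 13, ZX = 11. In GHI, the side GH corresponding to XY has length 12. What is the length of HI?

Similar triangles have proportional sides. Setting up the proportion:
GH / XY = HI / YZ
12 / 6 = HI / 13
HI = 13 * 12 / 6 = 26.

26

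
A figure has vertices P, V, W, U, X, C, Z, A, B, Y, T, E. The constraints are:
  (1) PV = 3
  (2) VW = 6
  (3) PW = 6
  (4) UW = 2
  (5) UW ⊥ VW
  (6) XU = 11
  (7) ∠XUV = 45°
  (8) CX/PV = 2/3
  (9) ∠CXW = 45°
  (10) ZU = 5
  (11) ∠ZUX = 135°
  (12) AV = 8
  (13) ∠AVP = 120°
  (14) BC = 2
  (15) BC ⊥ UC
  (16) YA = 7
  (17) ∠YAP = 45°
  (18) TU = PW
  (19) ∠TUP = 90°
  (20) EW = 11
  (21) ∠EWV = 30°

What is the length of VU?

Step 1: By the law of cosines on triangle VWU: VU² = 6² + 2² − 2·6·2·cos(90°) = 40, so VU = 2·√10.

Therefore, the length of VU = 2·√10.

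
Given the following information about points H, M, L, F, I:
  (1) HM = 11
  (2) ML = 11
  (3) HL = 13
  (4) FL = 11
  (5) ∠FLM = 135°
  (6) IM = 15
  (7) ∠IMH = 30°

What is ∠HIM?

Step 1: By the law of cosines on triangle IMH: IH² = 15² + 11² − 2·15·11·cos(30°) = 60.21, so IH ≈ 7.76.
Step 2: By the inverse law of cosines on triangle HIM: cos(∠HIM) = (7.76² + 15² − 11²) / (2·7.76·15) = 164.21/232.79 = 0.7054, so ∠HIM = 45.14°.

Therefore, the measure of angle ∠HIM = 45.14°.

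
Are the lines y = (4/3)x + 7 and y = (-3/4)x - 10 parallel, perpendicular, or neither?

Slope of line 1: m1 = 4/3
Slope of line 2: m2 = -3/4
Two lines are perpendicular when the product of their slopes is -1 (negative reciprocals).
m1 * m2 = (4/3) * (-3/4) = -1, confirming perpendicularity.

Perpendicular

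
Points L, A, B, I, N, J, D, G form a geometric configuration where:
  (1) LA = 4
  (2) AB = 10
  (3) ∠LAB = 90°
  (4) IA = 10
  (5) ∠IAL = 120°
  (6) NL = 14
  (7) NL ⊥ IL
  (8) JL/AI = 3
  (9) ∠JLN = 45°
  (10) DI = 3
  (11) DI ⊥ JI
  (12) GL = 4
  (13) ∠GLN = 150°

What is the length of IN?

Step 1: By the law of cosines on triangle LAI: LI² = 4² + 10² − 2·4·10·cos(120°) = 156, so LI = 2·√39.
Step 2: By the law of cosines on triangle ILN: IN² = (2·√39)² + 14² − 2·2·√39·14·cos(90°) = 352, so IN = 4·√22.

Therefore, the length of IN = 4·√22.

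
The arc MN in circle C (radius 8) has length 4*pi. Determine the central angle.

θ = 360 × 4*pi / (2π × 8) = 90° (rearranging arc length formula).

90°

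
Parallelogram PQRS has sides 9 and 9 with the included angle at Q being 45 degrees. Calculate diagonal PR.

The diagonal of a parallelogram can be found by treating two adjacent sides and the diagonal as a triangle.
Applying the law of cosines with sides 9, 9 and included angle 45°:
d^2 = 81 + 81 - 162*cos(45°) = 162 - 81*sqrt(2)
d = 9*sqrt(2 - sqrt(2))

9*sqrt(2 - sqrt(2))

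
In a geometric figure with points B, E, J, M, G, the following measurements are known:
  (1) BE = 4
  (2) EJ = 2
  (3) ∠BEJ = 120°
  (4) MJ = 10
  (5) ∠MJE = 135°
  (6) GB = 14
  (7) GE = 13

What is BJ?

Step 1: By the law of cosines on triangle BEJ: BJ² = 4² + 2² − 2·4·2·cos(120°) = 28, so BJ = 2·√7.

Therefore, the length of BJ = 2·√7.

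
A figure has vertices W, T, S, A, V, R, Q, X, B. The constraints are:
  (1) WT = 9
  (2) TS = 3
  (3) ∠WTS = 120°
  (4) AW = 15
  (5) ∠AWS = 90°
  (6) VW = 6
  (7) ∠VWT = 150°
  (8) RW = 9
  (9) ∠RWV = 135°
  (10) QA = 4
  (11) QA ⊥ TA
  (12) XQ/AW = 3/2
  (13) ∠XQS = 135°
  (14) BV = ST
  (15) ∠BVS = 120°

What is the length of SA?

Step 1: By the law of cosines on triangle STW: SW² = 3² + 9² − 2·3·9·cos(120°) = 117, so SW = 3·√13.
Step 2: By the law of cosines on triangle SWA: SA² = (3·√13)² + 15² − 2·3·√13·15·cos(90°) = 342, so SA = 3·√38.

Therefore, the length of SA = 3·√38.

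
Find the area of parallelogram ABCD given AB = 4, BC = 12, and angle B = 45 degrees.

Area = a * b * sin(theta)
Area = 4 * 12 * sin(45 degrees)
Area = 48 * sqrt(2)/2
Area = 24*sqrt(2)

24*sqrt(2)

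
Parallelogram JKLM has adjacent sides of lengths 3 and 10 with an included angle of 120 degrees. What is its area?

Area = 3 * 10 * sin(120°) = 30 * sqrt(3)/2 = 15*sqrt(3)

15*sqrt(3)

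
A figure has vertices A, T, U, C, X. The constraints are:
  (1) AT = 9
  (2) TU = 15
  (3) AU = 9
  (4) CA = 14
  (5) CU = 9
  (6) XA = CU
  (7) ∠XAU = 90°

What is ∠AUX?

From the given relations: XA = CU = 9.
Step 1: By the law of cosines on triangle UAX: UX² = 9² + 9² − 2·9·9·cos(90°) = 162, so UX = 9·√2.
Step 2: By the inverse law of cosines on triangle AUX: cos(∠AUX) = (9² + (9·√2)² − 9²) / (2·9·9·√2) = 162/229.1 = 0.7071, so ∠AUX = 45°.

Therefore, the measure of angle ∠AUX = 45°.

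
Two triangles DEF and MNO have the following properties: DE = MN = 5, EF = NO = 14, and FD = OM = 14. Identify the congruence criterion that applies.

The given information matches SSS: All three pairs of corresponding sides are equal (Side-Side-Side).

SSS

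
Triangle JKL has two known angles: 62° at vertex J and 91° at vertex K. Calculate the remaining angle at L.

By the triangle angle sum property, the three interior angles of any triangle add up to 180°.
We know angle J = 62° and angle K = 91°, so their sum is 153°.
Therefore angle L = 180° - 153° = 27°.

27 degrees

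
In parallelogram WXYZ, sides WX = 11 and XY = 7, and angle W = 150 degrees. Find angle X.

Opposite sides of a parallelogram are parallel, so consecutive angles form co-interior angles on a transversal.
Co-interior angles sum to 180°, giving angle X = 180 - 150 = 30 degrees.

30 degrees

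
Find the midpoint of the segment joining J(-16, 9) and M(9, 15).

M = ((x₁ + x₂)/2, (y₁ + y₂)/2)
= ((-16 + 9)/2, (9 + 15)/2)
= (-7/2, 24/2) = (-7/2, 12)

(-7/2, 12)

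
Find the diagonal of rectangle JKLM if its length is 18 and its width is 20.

A rectangle's diagonal splits it into two right triangles, with the diagonal as the hypotenuse.
By the Pythagorean theorem, d^2 = 18^2 + 20^2 = 724.
Therefore d = sqrt(724) = 2*sqrt(181).

2*sqrt(181)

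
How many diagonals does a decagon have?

The number of diagonals in an n-gon is n(n - 3)/2.
For n = 10: 10(10 - 3)/2 = 10 × 7 / 2 = 35.

35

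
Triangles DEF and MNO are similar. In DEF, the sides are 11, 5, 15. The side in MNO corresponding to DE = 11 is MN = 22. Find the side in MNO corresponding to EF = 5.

Similar triangles have proportional sides. Setting up the proportion:
MN / DE = NO / EF
22 / 11 = NO / 5
NO = 5 * 22 / 11 = 10.

10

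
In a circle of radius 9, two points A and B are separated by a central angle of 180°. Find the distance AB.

Chord = 2(9) sin(90°) = 18

18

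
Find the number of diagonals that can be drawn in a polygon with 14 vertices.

The number of diagonals in an n-gon is n(n - 3)/2.
For n = 14: 14(14 - 3)/2 = 14 × 11 / 2 = 77.

77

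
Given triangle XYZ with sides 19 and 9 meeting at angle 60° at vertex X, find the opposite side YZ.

Law of cosines: YZ^2 = 19^2 + 9^2 - 2(19)(9)cos(60°) = 271, so YZ = sqrt(271).

sqrt(271)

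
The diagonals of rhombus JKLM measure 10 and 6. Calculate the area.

Area of a rhombus = (d1 * d2) / 2
Area = (10 * 6) / 2
Area = 60 / 2
Area = 30

30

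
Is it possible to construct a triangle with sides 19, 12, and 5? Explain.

The longest side is 19. The other two sides sum to 5 + 12 = 17.
Since 17 ≤ 19, the two shorter sides cannot reach around to close the triangle.

No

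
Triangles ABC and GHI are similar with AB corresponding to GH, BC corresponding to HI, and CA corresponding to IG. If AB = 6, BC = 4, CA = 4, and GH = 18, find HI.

k = 18/6 = 3. HI = 3 * 4 = 12.

12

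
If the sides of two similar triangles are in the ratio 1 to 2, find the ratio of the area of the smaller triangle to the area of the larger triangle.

The ratio of areas of similar triangles equals the square of the side ratio.
Side ratio = 1:2
Area ratio = (1/2)^2 = 1/4 = 1:4

1:4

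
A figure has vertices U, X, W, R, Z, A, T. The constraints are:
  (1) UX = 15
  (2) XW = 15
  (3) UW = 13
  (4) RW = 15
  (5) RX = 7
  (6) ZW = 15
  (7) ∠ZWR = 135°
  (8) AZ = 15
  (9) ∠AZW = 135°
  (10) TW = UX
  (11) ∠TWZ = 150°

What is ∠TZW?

From the given relations: TW = UX = 15.
Step 1: By the law of cosines on triangle ZWT: ZT² = 15² + 15² − 2·15·15·cos(150°) = 839.71, so ZT ≈ 28.98.
Step 2: By the inverse law of cosines on triangle TZW: cos(∠TZW) = (28.98² + 15² − 15²) / (2·28.98·15) = 839.71/869.33 = 0.9659, so ∠TZW = 15°.

Therefore, the measure of angle ∠TZW = 15°.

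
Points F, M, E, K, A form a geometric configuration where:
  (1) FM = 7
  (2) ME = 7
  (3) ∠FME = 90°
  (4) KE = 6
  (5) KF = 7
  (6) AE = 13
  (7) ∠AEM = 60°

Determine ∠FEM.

Step 1: By the law of cosines on triangle EMF: EF² = 7² + 7² − 2·7·7·cos(90°) = 98, so EF = 7·√2.
Step 2: By the inverse law of cosines on triangle FEM: cos(∠FEM) = ((7·√2)² + 7² − 7²) / (2·7·√2·7) = 98/138.59 = 0.7071, so ∠FEM = 45°.

Therefore, the measure of angle ∠FEM = 45°.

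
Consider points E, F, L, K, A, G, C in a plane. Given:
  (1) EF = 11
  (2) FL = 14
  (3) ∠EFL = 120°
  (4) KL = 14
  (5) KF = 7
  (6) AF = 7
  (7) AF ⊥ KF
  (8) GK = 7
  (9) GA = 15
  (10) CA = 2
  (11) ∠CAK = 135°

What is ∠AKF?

Step 1: By the law of cosines on triangle KFA: KA² = 7² + 7² − 2·7·7·cos(90°) = 98, so KA = 7·√2.
Step 2: By the inverse law of cosines on triangle AKF: cos(∠AKF) = ((7·√2)² + 7² − 7²) / (2·7·√2·7) = 98/138.59 = 0.7071, so ∠AKF = 45°.

Therefore, the measure of angle ∠AKF = 45°.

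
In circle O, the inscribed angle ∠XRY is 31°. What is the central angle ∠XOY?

By the inscribed angle theorem, the central angle is twice the inscribed angle.
Central angle = 2 × 31° = 62°

62°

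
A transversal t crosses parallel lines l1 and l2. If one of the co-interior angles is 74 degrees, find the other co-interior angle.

Co-interior (same-side interior) angles are between the parallel lines on the same side of the transversal.
Unlike corresponding or alternate interior angles, they are supplementary rather than equal.
So the angle = 180 - 74 = 106 degrees.

106 degrees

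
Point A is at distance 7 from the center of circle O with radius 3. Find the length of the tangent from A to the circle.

tangent = √(d² - r²) = √(7² - 3²) = √(49 - 9) = √40 = 2*sqrt(10)

2*sqrt(10)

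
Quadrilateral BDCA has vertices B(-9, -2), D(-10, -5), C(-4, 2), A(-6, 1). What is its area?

The Shoelace formula works by pairing each vertex with the next (cycling back to the first).
For each pair, compute x_i*y_(i+1) - x_(i+1)*y_i:
  (-9*-5 - -10*-2) = 25
  (-10*2 - -4*-5) = -40
  (-4*1 - -6*2) = 8
  (-6*-2 - -9*1) = 21
Taking half the absolute value of the total: Area = (1/2)(14) = 7.

7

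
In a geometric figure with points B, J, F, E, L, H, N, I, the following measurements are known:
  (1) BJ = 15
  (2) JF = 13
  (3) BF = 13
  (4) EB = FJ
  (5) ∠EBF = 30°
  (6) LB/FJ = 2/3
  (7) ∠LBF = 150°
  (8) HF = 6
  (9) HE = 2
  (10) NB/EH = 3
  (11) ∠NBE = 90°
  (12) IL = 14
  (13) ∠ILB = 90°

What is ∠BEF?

From the given relations: EB = FJ = 13.
Step 1: By the law of cosines on triangle EBF: EF² = 13² + 13² − 2·13·13·cos(30°) = 45.28, so EF ≈ 6.73.
Step 2: By the inverse law of cosines on triangle BEF: cos(∠BEF) = (13² + 6.73² − 13²) / (2·13·6.73) = 45.28/174.96 = 0.2588, so ∠BEF = 75°.

Therefore, the measure of angle ∠BEF = 75°.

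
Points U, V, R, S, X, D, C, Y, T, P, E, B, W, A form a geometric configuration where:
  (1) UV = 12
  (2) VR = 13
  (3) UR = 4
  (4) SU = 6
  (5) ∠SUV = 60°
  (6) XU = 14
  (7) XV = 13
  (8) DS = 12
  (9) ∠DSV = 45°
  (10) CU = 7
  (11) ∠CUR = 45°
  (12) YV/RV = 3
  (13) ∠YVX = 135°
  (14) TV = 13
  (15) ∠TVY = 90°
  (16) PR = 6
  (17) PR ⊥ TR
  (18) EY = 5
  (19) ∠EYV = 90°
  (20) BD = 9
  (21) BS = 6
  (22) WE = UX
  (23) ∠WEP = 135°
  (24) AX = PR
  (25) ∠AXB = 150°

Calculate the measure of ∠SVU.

Step 1: By the law of cosines on triangle VUS: VS² = 12² + 6² − 2·12·6·cos(60°) = 108, so VS = 6·√3.
Step 2: By the inverse law of cosines on triangle SVU: cos(∠SVU) = ((6·√3)² + 12² − 6²) / (2·6·√3·12) = 216/249.42 = 0.866, so ∠SVU = 30°.

Therefore, the measure of angle ∠SVU = 30°.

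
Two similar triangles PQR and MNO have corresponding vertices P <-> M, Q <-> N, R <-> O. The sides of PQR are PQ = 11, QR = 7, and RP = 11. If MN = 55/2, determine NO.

Similar triangles have proportional sides. Setting up the proportion:
MN / PQ = NO / QR
55/2 / 11 = NO / 7
NO = 7 * 55/2 / 11 = 35/2.

35/2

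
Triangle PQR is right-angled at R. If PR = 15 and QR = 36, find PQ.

In a right triangle, the square of the hypotenuse equals the sum of the squares of the two legs.
The legs are 15 and 36, so the hypotenuse = sqrt(225 + 1296) = sqrt(1521) = 39.

39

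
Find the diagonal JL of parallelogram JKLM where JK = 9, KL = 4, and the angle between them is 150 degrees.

The diagonal of a parallelogram can be found by treating two adjacent sides and the diagonal as a triangle.
Applying the law of cosines with sides 9, 4 and included angle 150°:
d^2 = 81 + 16 - 72*cos(150°) = 36*sqrt(3) + 97
d = sqrt(36*sqrt(3) + 97)

sqrt(36*sqrt(3) + 97)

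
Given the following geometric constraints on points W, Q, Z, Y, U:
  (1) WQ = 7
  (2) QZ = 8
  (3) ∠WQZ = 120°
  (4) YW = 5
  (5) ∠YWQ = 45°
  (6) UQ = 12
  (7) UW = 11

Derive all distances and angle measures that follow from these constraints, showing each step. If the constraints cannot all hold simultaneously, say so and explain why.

The constraints are consistent.

Step 1: From WQ = 7, QZ = 8, and ∠WQZ = 120°, by the law of cosines:
  WZ² = WQ² + QZ² - 2·WQ·QZ·cos(120°) = 49 + 64 + 56 = 169
  WZ = 13

Step 2: From QW = 7, WY = 5, and ∠QWY = 45°, by the law of cosines:
  QY² = QW² + WY² - 2·QW·WY·cos(45°) = 49 + 25 - 49.5 = 24.5
  QY ≈ 4.95

Step 3: From WQ = 7, WU = 11, QU = 12, by the inverse law of cosines:
  cos(∠QWU) = (WQ² + WU² - QU²) / (2·WQ·WU)
  ∠QWU = 80.28°

Step 4: From QU = 12, QW = 7, UW = 11, by the inverse law of cosines:
  cos(∠UQW) = (QU² + QW² - UW²) / (2·QU·QW)
  ∠UQW = 64.62°

Step 5: From UQ = 12, UW = 11, QW = 7, by the inverse law of cosines:
  cos(∠QUW) = (UQ² + UW² - QW²) / (2·UQ·UW)
  ∠QUW = 35.1°

Step 6: From WQ = 7, WZ = 13, QZ = 8, by the inverse law of cosines:
  cos(∠QWZ) = (WQ² + WZ² - QZ²) / (2·WQ·WZ)
  ∠QWZ = 32.2°

Step 7: From QW = 7, QY = 4.95, WY = 5, by the inverse law of cosines:
  cos(∠WQY) = (QW² + QY² - WY²) / (2·QW·QY)
  ∠WQY = 45.58°

Step 8: From ZQ = 8, ZW = 13, QW = 7, by the inverse law of cosines:
  cos(∠QZW) = (ZQ² + ZW² - QW²) / (2·ZQ·ZW)
  ∠QZW = 27.8°

Step 9: From YQ = 4.95, YW = 5, QW = 7, by the inverse law of cosines:
  cos(∠QYW) = (YQ² + YW² - QW²) / (2·YQ·YW)
  ∠QYW = 89.42°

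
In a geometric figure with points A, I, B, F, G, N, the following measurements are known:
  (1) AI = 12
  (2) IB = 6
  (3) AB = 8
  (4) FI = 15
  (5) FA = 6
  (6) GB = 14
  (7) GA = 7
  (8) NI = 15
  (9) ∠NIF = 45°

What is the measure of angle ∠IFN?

Step 1: By the law of cosines on triangle FIN: FN² = 15² + 15² − 2·15·15·cos(45°) = 131.8, so FN ≈ 11.48.
Step 2: By the inverse law of cosines on triangle IFN: cos(∠IFN) = (15² + 11.48² − 15²) / (2·15·11.48) = 131.8/344.42 = 0.3827, so ∠IFN = 67.5°.

Therefore, the measure of angle ∠IFN = 67.5°.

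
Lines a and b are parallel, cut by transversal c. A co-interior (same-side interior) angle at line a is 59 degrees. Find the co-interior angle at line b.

Co-interior angles (same-side interior) formed by parallel lines and a transversal are supplementary (sum to 180 degrees).
The given angle is 59 degrees.
The co-interior angle = 180 - 59 = 121 degrees.

121 degrees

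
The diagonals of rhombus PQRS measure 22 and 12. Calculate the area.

The diagonals of a rhombus divide it into four right triangles.
Each triangle has legs 22/ 2 = 11 and 12/2 = 6, so each has area (1/2)*11*6 = 33.
Four such triangles give total area = (d1 * d2) / 2 = 132.

132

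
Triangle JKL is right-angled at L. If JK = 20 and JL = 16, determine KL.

Rearranging the Pythagorean theorem to solve for the unknown leg:
leg^2 = hypotenuse^2 - known_leg^2 = 400 - 256 = 144
leg = sqrt(144) = 12.

12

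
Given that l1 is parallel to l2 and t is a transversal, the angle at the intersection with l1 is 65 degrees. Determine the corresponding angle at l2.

Corresponding angles are equal: 65 degrees.

65 degrees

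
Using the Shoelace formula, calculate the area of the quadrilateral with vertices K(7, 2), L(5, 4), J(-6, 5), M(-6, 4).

Using the Shoelace formula for a quadrilateral (vertices in order):
Area = (1/2)|sum of (x_i * y_(i+1) - x_(i+1) * y_i)|
Terms: (7*4 - 5*2) = 18, (5*5 - -6*4) = 49, (-6*4 - -6*5) = 6, (-6*2 - 7*4) = -40
Sum = 33
Area = (1/2)(33) = 33/2

33/2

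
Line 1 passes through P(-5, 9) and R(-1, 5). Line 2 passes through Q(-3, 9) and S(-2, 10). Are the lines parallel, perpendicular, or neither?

Slope of line 1: m1 = (5 - 9)/(-1 - -5) = -4/4 = -1
Slope of line 2: m2 = (10 - 9)/(-2 - -3) = 1/1 = 1
m1 * m2 = -1, so perpendicular.

Perpendicular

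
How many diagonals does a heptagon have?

The number of diagonals in an n-gon is n(n - 3)/2.
For n = 7: 7(7 - 3)/2 = 7 × 4 / 2 = 14.

14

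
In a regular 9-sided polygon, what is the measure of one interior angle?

Each interior angle of a regular n-gon is (n - 2) * 180 / n.
For n = 9: (9 - 2) * 180 / 9 = 1260/9 = 140 degrees.

140 degrees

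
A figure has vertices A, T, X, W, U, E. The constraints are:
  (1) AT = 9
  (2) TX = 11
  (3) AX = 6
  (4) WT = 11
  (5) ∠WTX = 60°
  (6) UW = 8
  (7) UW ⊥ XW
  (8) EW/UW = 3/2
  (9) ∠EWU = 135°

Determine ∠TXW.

Step 1: By the law of cosines on triangle XTW: XW² = 11² + 11² − 2·11·11·cos(60°) = 121, so XW = 11.
Step 2: By the inverse law of cosines on triangle TXW: cos(∠TXW) = (11² + 11² − 11²) / (2·11·11) = 121/242 = 0.5, so ∠TXW = 60°.

Therefore, the measure of angle ∠TXW = 60°.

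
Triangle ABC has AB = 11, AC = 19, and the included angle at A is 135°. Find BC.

By the law of cosines: BC^2 = AB^2 + AC^2 - 2*AB*AC*cos(A)
BC^2 = 11^2 + 19^2 - 2*11*19*cos(135°)
BC^2 = 121 + 361 - 418*(-sqrt(2)/2)
BC^2 = 209*sqrt(2) + 482
BC = sqrt(209*sqrt(2) + 482)

sqrt(209*sqrt(2) + 482)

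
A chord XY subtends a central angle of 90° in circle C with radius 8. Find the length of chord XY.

Chord = 2(8) sin(45°) = 8*sqrt(2)

8*sqrt(2)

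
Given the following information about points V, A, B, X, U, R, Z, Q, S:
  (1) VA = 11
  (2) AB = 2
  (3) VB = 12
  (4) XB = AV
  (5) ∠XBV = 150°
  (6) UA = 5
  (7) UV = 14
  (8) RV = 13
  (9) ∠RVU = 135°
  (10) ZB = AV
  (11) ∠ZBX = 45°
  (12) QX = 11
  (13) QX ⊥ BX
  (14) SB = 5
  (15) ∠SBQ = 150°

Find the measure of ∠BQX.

From the given relations: XB = AV = 11.
Step 1: By the law of cosines on triangle QXB: QB² = 11² + 11² − 2·11·11·cos(90°) = 242, so QB = 11·√2.
Step 2: By the inverse law of cosines on triangle BQX: cos(∠BQX) = ((11·√2)² + 11² − 11²) / (2·11·√2·11) = 242/342.24 = 0.7071, so ∠BQX = 45°.

Therefore, the measure of angle ∠BQX = 45°.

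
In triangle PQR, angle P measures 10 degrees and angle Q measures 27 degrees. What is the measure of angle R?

Let angle R = x. Then 10 + 27 + x = 180.
x = 180 - 37 = 143 degrees.

143 degrees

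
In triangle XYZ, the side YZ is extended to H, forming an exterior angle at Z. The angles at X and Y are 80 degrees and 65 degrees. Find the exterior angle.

Exterior angle = 80 + 65 = 145 degrees (exterior angle theorem).

145 degrees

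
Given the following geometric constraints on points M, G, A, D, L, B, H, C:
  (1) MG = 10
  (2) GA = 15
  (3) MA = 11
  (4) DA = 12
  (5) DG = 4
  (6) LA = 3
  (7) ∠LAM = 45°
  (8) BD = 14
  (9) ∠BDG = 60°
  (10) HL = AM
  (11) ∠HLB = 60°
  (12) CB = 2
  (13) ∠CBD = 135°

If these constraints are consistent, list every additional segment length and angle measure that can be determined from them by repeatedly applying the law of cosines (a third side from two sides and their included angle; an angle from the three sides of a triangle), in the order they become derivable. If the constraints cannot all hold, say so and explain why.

The constraints are consistent. Derivable facts, in order:
After 1 step:
- DC ≈ 15.48
- GB = 2·√39
- ML ≈ 9.13
- ∠ADG = 132.62°
- ∠AGD = 36.07°
- ∠AGM = 47.16°
- ∠AMG = 91.04°
- ∠DAG = 11.32°
- ∠GAM = 41.8°
After 2 steps:
- ∠ALM = 121.56°
- ∠AML = 13.44°
- ∠BCD = 39.76°
- ∠BDC = 5.24°
- ∠BGD = 103.9°
- ∠DBG = 16.1°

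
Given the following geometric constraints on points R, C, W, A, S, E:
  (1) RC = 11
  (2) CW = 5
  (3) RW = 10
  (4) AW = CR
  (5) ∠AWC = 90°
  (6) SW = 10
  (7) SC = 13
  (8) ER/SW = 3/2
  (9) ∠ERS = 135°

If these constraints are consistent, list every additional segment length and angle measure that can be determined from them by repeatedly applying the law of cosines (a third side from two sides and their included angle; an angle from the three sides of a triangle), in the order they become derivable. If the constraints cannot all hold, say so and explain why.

The constraints are consistent. Derivable facts, in order:
After 1 step:
- CA = √146
- ∠CRW = 27.01°
- ∠CSW = 20.21°
- ∠CWR = 87.71°
- ∠CWS = 116.1°
- ∠RCW = 65.28°
- ∠SCW = 43.69°
After 2 steps:
- ∠ACW = 65.56°
- ∠CAW = 24.44°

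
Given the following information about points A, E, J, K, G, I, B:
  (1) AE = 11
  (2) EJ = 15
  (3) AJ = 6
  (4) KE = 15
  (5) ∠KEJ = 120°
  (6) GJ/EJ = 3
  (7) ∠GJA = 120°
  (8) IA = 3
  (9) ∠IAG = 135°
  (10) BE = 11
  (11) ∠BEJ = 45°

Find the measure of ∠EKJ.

Step 1: By the law of cosines on triangle KEJ: KJ² = 15² + 15² − 2·15·15·cos(120°) = 675, so KJ = 15·√3.
Step 2: By the inverse law of cosines on triangle EKJ: cos(∠EKJ) = (15² + (15·√3)² − 15²) / (2·15·15·√3) = 675/779.42 = 0.866, so ∠EKJ = 30°.

Therefore, the measure of angle ∠EKJ = 30°.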